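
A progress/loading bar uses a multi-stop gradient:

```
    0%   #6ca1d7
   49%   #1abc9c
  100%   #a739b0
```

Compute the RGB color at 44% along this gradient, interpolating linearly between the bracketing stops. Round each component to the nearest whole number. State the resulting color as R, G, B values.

(34, 185, 162)

44% lies between the 0% and 49% stops, so the local fraction is t = (44 − 0)/(49 − 0) = 44/49 ≈ 0.898.
#6ca1d7 → (108, 161, 215); #1abc9c → (26, 188, 156).
R = 108 + 0.898 × (26 − 108) = 34.364 → 34
G = 161 + 0.898 × (188 − 161) = 185.246 → 185
B = 215 + 0.898 × (156 − 215) = 162.018 → 162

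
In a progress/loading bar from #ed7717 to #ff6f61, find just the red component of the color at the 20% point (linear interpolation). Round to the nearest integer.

241

R₁ = 237 (from #ed7717), R₂ = 255 (from #ff6f61).
R = 237 + 0.2 × (255 − 237) = 240.6 → 241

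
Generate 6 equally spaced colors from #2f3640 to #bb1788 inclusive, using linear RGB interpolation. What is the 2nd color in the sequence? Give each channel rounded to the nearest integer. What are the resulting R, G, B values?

With 6 swatches and endpoints inclusive, swatch 2 sits at t = (2 − 1)/(6 − 1) = 1/5 ≈ 0.2.
#2f3640 → (47, 54, 64); #bb1788 → (187, 23, 136).
R = 47 + 0.2 × (187 − 47) = 75 → 75
G = 54 + 0.2 × (23 − 54) = 47.8 → 48
B = 64 + 0.2 × (136 − 64) = 78.4 → 78

(75, 48, 78)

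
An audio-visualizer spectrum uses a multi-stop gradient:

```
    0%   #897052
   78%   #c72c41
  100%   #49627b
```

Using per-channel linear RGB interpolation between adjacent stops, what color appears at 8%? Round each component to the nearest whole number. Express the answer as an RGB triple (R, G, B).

8% lies between the 0% and 78% stops, so the local fraction is t = (8 − 0)/(78 − 0) = 8/78 ≈ 0.1026.
#897052 → (137, 112, 82); #c72c41 → (199, 44, 65).
R = 137 + 0.1026 × (199 − 137) = 143.361 → 143
G = 112 + 0.1026 × (44 − 112) = 105.023 → 105
B = 82 + 0.1026 × (65 − 82) = 80.256 → 80

(143, 105, 80)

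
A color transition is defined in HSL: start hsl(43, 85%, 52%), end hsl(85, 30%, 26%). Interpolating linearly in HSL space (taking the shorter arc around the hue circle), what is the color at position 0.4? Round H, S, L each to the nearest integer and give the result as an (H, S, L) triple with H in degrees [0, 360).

(60, 63, 42)

Hue arc: Δh = 85 − 43 = 42° (|Δh| ≤ 180, already the shorter path).
H = 43 + 0.4 × (42) = 59.8 → 60°
S = 85 + 0.4 × (30 − 85) = 63 → 63%
L = 52 + 0.4 × (26 − 52) = 41.6 → 42%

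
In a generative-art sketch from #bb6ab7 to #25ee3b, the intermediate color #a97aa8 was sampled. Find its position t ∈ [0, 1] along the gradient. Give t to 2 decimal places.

Invert the lerp on the R channel (largest span, 150): t = (169 − 187) / (37 − 187) = -18/-150 = 0.12.
Check on G: (122 − 106)/(238 − 106) = 0.1212 ✓

0.12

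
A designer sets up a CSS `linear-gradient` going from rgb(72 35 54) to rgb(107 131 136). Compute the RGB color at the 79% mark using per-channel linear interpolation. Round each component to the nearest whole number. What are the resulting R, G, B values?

79% corresponds to t = 0.79.
R = 72 + 0.79 × (107 − 72) = 72 + 0.79 × 35 = 99.65 → 100
G = 35 + 0.79 × (131 − 35) = 35 + 0.79 × 96 = 110.84 → 111
B = 54 + 0.79 × (136 − 54) = 54 + 0.79 × 82 = 118.78 → 119

(100, 111, 119)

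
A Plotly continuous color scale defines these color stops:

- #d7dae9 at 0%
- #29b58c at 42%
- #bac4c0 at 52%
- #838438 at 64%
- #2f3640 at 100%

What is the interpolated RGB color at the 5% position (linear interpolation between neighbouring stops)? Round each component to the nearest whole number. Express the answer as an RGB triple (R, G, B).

(194, 214, 222)

5% lies between the 0% and 42% stops, so the local fraction is t = (5 − 0)/(42 − 0) = 5/42 ≈ 0.119.
#d7dae9 → (215, 218, 233); #29b58c → (41, 181, 140).
R = 215 + 0.119 × (41 − 215) = 194.294 → 194
G = 218 + 0.119 × (181 − 218) = 213.597 → 214
B = 233 + 0.119 × (140 − 233) = 221.933 → 222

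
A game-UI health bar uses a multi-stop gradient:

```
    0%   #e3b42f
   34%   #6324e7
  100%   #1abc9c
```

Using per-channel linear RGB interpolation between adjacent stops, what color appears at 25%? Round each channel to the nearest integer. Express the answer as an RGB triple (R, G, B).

25% lies between the 0% and 34% stops, so the local fraction is t = (25 − 0)/(34 − 0) = 25/34 ≈ 0.7353.
#e3b42f → (227, 180, 47); #6324e7 → (99, 36, 231).
R = 227 + 0.7353 × (99 − 227) = 132.882 → 133
G = 180 + 0.7353 × (36 − 180) = 74.117 → 74
B = 47 + 0.7353 × (231 − 47) = 182.295 → 182

(133, 74, 182)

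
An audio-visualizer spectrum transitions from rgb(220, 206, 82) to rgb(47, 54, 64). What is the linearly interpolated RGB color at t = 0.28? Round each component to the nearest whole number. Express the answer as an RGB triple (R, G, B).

R = 220 + 0.28 × (47 − 220) = 220 + 0.28 × -173 = 171.56 → 172
G = 206 + 0.28 × (54 − 206) = 206 + 0.28 × -152 = 163.44 → 163
B = 82 + 0.28 × (64 − 82) = 82 + 0.28 × -18 = 76.96 → 77
So the blended color is (172, 163, 77), about #aca34d.

(172, 163, 77)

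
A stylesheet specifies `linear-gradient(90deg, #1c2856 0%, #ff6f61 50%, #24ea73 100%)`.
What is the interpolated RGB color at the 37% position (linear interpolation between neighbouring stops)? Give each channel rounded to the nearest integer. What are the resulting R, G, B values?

(196, 93, 94)

37% lies between the 0% and 50% stops, so the local fraction is t = (37 − 0)/(50 − 0) = 37/50 ≈ 0.74.
#1c2856 → (28, 40, 86); #ff6f61 → (255, 111, 97).
R = 28 + 0.74 × (255 − 28) = 195.98 → 196
G = 40 + 0.74 × (111 − 40) = 92.54 → 93
B = 86 + 0.74 × (97 − 86) = 94.14 → 94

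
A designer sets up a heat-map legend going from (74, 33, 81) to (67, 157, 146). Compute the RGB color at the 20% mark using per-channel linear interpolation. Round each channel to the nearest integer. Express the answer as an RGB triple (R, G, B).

20% corresponds to t = 0.2.
R = 74 + 0.2 × (67 − 74) = 74 + 0.2 × -7 = 72.6 → 73
G = 33 + 0.2 × (157 − 33) = 33 + 0.2 × 124 = 57.8 → 58
B = 81 + 0.2 × (146 − 81) = 81 + 0.2 × 65 = 94 → 94

(73, 58, 94)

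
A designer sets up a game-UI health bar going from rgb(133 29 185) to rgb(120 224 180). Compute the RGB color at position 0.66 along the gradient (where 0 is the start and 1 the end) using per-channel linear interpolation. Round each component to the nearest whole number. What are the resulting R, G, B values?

R = 133 + 0.66 × (120 − 133) = 133 + 0.66 × -13 = 124.42 → 124
G = 29 + 0.66 × (224 − 29) = 29 + 0.66 × 195 = 157.7 → 158
B = 185 + 0.66 × (180 − 185) = 185 + 0.66 × -5 = 181.7 → 182

(124, 158, 182)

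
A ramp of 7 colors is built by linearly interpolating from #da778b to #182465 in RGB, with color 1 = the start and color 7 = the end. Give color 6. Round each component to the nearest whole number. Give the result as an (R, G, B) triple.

With 7 swatches and endpoints inclusive, swatch 6 sits at t = (6 − 1)/(7 − 1) = 5/6 ≈ 0.8333.
#da778b → (218, 119, 139); #182465 → (24, 36, 101).
R = 218 + 0.8333 × (24 − 218) = 56.34 → 56
G = 119 + 0.8333 × (36 − 119) = 49.836 → 50
B = 139 + 0.8333 × (101 − 139) = 107.335 → 107

(56, 50, 107)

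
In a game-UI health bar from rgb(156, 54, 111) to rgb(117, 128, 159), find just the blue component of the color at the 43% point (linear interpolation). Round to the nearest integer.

B = 111 + 0.43 × (159 − 111) = 131.64 → 132

132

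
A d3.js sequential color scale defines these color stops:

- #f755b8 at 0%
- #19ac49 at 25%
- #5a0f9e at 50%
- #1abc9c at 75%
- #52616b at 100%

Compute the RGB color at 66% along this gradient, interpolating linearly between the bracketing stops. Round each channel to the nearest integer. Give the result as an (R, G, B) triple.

66% lies between the 50% and 75% stops, so the local fraction is t = (66 − 50)/(75 − 50) = 16/25 ≈ 0.64.
#5a0f9e → (90, 15, 158); #1abc9c → (26, 188, 156).
R = 90 + 0.64 × (26 − 90) = 49.04 → 49
G = 15 + 0.64 × (188 − 15) = 125.72 → 126
B = 158 + 0.64 × (156 − 158) = 156.72 → 157

(49, 126, 157)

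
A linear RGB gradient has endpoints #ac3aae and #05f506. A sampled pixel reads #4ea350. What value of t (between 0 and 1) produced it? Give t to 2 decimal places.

0.56

Invert the lerp on the G channel (largest span, 187): t = (163 − 58) / (245 − 58) = 105/187 = 0.5615.
Check on R: (78 − 172)/(5 − 172) = 0.5629 ✓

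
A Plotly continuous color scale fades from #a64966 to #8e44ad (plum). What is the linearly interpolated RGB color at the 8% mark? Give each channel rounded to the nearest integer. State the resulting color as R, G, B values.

(164, 73, 108)

#a64966 → (166, 73, 102); #8e44ad → (142, 68, 173).
8% corresponds to t = 0.08.
R = 166 + 0.08 × (142 − 166) = 166 + 0.08 × -24 = 164.08 → 164
G = 73 + 0.08 × (68 − 73) = 73 + 0.08 × -5 = 72.6 → 73
B = 102 + 0.08 × (173 − 102) = 102 + 0.08 × 71 = 107.68 → 108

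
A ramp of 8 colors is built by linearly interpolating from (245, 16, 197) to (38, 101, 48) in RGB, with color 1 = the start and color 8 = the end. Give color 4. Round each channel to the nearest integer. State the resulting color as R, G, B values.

(156, 52, 133)

With 8 swatches and endpoints inclusive, swatch 4 sits at t = (4 − 1)/(8 − 1) = 3/7 ≈ 0.4286.
R = 245 + 0.4286 × (38 − 245) = 156.28 → 156
G = 16 + 0.4286 × (101 − 16) = 52.431 → 52
B = 197 + 0.4286 × (48 − 197) = 133.139 → 133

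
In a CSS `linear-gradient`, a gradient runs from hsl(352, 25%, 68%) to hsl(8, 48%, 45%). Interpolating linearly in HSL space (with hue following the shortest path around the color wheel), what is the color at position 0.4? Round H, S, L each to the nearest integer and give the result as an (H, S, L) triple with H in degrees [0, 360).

(358, 34, 59)

Hue: 8 − 352 = -344°, but |-344| > 180 so the shorter arc goes the other way: Δh = -344 + 360 = 16°.
H = 352 + 0.4 × (16) = 358.4 → 358°
S = 25 + 0.4 × (48 − 25) = 34.2 → 34%
L = 68 + 0.4 × (45 − 68) = 58.8 → 59%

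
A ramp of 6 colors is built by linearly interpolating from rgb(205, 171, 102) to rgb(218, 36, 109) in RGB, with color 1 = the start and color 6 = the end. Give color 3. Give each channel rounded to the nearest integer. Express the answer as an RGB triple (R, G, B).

(210, 117, 105)

With 6 swatches and endpoints inclusive, swatch 3 sits at t = (3 − 1)/(6 − 1) = 2/5 ≈ 0.4.
R = 205 + 0.4 × (218 − 205) = 210.2 → 210
G = 171 + 0.4 × (36 − 171) = 117 → 117
B = 102 + 0.4 × (109 − 102) = 104.8 → 105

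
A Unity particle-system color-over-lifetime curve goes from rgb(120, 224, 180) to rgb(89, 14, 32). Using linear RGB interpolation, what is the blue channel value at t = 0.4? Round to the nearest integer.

B = 180 + 0.4 × (32 − 180) = 120.8 → 121

121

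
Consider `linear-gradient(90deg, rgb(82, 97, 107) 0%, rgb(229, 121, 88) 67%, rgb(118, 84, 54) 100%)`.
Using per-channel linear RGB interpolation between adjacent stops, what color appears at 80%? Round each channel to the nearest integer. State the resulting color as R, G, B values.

80% lies between the 67% and 100% stops, so the local fraction is t = (80 − 67)/(100 − 67) = 13/33 ≈ 0.3939.
R = 229 + 0.3939 × (118 − 229) = 185.277 → 185
G = 121 + 0.3939 × (84 − 121) = 106.426 → 106
B = 88 + 0.3939 × (54 − 88) = 74.607 → 75

(185, 106, 75)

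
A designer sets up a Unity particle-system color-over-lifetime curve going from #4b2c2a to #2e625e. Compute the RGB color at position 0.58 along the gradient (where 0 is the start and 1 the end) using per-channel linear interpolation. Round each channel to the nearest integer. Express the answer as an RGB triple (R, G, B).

#4b2c2a → (75, 44, 42); #2e625e → (46, 98, 94).
R = 75 + 0.58 × (46 − 75) = 75 + 0.58 × -29 = 58.18 → 58
G = 44 + 0.58 × (98 − 44) = 44 + 0.58 × 54 = 75.32 → 75
B = 42 + 0.58 × (94 − 42) = 42 + 0.58 × 52 = 72.16 → 72

(58, 75, 72)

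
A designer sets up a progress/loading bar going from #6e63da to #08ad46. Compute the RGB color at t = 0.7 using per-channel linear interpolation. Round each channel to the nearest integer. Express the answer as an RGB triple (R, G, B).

#6e63da → (110, 99, 218); #08ad46 → (8, 173, 70).
R = 110 + 0.7 × (8 − 110) = 110 + 0.7 × -102 = 38.6 → 39
G = 99 + 0.7 × (173 − 99) = 99 + 0.7 × 74 = 150.8 → 151
B = 218 + 0.7 × (70 − 218) = 218 + 0.7 × -148 = 114.4 → 114

(39, 151, 114)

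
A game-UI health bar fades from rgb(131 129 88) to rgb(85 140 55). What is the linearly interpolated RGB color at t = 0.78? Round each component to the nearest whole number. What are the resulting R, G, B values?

R = 131 + 0.78 × (85 − 131) = 131 + 0.78 × -46 = 95.12 → 95
G = 129 + 0.78 × (140 − 129) = 129 + 0.78 × 11 = 137.58 → 138
B = 88 + 0.78 × (55 − 88) = 88 + 0.78 × -33 = 62.26 → 62

(95, 138, 62)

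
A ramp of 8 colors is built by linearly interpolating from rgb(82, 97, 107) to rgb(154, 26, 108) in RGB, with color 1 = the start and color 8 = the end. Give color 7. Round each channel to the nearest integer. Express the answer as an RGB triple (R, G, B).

With 8 swatches and endpoints inclusive, swatch 7 sits at t = (7 − 1)/(8 − 1) = 6/7 ≈ 0.8571.
R = 82 + 0.8571 × (154 − 82) = 143.711 → 144
G = 97 + 0.8571 × (26 − 97) = 36.146 → 36
B = 107 + 0.8571 × (108 − 107) = 107.857 → 108

(144, 36, 108)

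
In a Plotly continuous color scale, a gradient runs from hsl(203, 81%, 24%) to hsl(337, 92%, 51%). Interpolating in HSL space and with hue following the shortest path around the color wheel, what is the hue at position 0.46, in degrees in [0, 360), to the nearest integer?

265

Hue arc: Δh = 337 − 203 = 134° (|Δh| ≤ 180, already the shorter path).
H = 203 + 0.46 × (134) = 264.64 → 265°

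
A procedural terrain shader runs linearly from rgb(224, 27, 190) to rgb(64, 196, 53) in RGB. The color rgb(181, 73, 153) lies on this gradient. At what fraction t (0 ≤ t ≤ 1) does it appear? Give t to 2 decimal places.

0.27

Invert the lerp on the G channel (largest span, 169): t = (73 − 27) / (196 − 27) = 46/169 = 0.27219.
Check on R: (181 − 224)/(64 − 224) = 0.2687 ✓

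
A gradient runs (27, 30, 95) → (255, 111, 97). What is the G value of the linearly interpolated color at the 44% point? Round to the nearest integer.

66

G = 30 + 0.44 × (111 − 30) = 65.64 → 66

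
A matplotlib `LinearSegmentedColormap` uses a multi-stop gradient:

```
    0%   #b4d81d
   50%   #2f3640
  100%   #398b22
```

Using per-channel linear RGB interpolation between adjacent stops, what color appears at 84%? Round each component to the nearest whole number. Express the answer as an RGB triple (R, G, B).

(54, 112, 44)

84% lies between the 50% and 100% stops, so the local fraction is t = (84 − 50)/(100 − 50) = 34/50 ≈ 0.68.
#2f3640 → (47, 54, 64); #398b22 → (57, 139, 34).
R = 47 + 0.68 × (57 − 47) = 53.8 → 54
G = 54 + 0.68 × (139 − 54) = 111.8 → 112
B = 64 + 0.68 × (34 − 64) = 43.6 → 44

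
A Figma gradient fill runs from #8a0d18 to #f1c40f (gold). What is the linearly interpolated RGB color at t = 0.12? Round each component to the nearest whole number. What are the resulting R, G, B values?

(150, 35, 23)

#8a0d18 → (138, 13, 24); #f1c40f → (241, 196, 15).
R = 138 + 0.12 × (241 − 138) = 138 + 0.12 × 103 = 150.36 → 150
G = 13 + 0.12 × (196 − 13) = 13 + 0.12 × 183 = 34.96 → 35
B = 24 + 0.12 × (15 − 24) = 24 + 0.12 × -9 = 22.92 → 23
So the blended color is (150, 35, 23), about #962317.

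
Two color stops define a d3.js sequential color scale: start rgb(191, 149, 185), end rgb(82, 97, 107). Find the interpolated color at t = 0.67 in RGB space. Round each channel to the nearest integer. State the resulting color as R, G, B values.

(118, 114, 133)

R = 191 + 0.67 × (82 − 191) = 191 + 0.67 × -109 = 117.97 → 118
G = 149 + 0.67 × (97 − 149) = 149 + 0.67 × -52 = 114.16 → 114
B = 185 + 0.67 × (107 − 185) = 185 + 0.67 × -78 = 132.74 → 133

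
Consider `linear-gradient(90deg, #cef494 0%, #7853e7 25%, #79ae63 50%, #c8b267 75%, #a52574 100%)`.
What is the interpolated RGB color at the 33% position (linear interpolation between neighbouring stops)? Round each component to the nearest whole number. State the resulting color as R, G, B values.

(120, 112, 189)

33% lies between the 25% and 50% stops, so the local fraction is t = (33 − 25)/(50 − 25) = 8/25 ≈ 0.32.
#7853e7 → (120, 83, 231); #79ae63 → (121, 174, 99).
R = 120 + 0.32 × (121 − 120) = 120.32 → 120
G = 83 + 0.32 × (174 − 83) = 112.12 → 112
B = 231 + 0.32 × (99 − 231) = 188.76 → 189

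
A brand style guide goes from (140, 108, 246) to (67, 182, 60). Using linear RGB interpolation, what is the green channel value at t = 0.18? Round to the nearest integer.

G = 108 + 0.18 × (182 − 108) = 121.32 → 121

121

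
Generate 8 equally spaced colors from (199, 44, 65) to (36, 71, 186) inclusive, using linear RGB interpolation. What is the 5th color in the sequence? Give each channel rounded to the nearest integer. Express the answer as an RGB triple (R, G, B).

(106, 59, 134)

With 8 swatches and endpoints inclusive, swatch 5 sits at t = (5 − 1)/(8 − 1) = 4/7 ≈ 0.5714.
R = 199 + 0.5714 × (36 − 199) = 105.862 → 106
G = 44 + 0.5714 × (71 − 44) = 59.428 → 59
B = 65 + 0.5714 × (186 − 65) = 134.139 → 134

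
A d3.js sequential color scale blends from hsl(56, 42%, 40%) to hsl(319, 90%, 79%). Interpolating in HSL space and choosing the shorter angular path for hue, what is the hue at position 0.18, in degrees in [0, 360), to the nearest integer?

Hue: 319 − 56 = 263°, but |263| > 180 so the shorter arc goes the other way: Δh = 263 − 360 = -97°.
H = 56 + 0.18 × (-97) = 38.54 → 39°

39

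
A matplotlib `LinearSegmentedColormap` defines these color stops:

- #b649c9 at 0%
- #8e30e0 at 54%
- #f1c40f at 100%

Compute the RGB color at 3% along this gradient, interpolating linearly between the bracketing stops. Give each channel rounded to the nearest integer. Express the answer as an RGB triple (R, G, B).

3% lies between the 0% and 54% stops, so the local fraction is t = (3 − 0)/(54 − 0) = 3/54 ≈ 0.0556.
#b649c9 → (182, 73, 201); #8e30e0 → (142, 48, 224).
R = 182 + 0.0556 × (142 − 182) = 179.776 → 180
G = 73 + 0.0556 × (48 − 73) = 71.61 → 72
B = 201 + 0.0556 × (224 − 201) = 202.279 → 202

(180, 72, 202)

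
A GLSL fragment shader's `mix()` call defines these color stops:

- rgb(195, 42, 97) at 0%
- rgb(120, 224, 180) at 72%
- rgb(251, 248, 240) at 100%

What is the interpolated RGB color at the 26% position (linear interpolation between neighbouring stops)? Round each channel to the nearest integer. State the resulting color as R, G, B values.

(168, 108, 127)

26% lies between the 0% and 72% stops, so the local fraction is t = (26 − 0)/(72 − 0) = 26/72 ≈ 0.3611.
R = 195 + 0.3611 × (120 − 195) = 167.917 → 168
G = 42 + 0.3611 × (224 − 42) = 107.72 → 108
B = 97 + 0.3611 × (180 − 97) = 126.971 → 127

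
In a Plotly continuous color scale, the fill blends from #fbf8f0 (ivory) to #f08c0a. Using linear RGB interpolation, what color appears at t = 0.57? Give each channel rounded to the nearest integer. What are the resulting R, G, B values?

(245, 186, 109)

#fbf8f0 → (251, 248, 240); #f08c0a → (240, 140, 10).
R = 251 + 0.57 × (240 − 251) = 251 + 0.57 × -11 = 244.73 → 245
G = 248 + 0.57 × (140 − 248) = 248 + 0.57 × -108 = 186.44 → 186
B = 240 + 0.57 × (10 − 240) = 240 + 0.57 × -230 = 108.9 → 109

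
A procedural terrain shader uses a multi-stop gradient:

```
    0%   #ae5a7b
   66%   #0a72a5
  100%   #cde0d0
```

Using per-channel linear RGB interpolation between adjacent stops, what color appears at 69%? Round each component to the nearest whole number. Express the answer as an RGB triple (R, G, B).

(27, 124, 169)

69% lies between the 66% and 100% stops, so the local fraction is t = (69 − 66)/(100 − 66) = 3/34 ≈ 0.0882.
#0a72a5 → (10, 114, 165); #cde0d0 → (205, 224, 208).
R = 10 + 0.0882 × (205 − 10) = 27.199 → 27
G = 114 + 0.0882 × (224 − 114) = 123.702 → 124
B = 165 + 0.0882 × (208 − 165) = 168.793 → 169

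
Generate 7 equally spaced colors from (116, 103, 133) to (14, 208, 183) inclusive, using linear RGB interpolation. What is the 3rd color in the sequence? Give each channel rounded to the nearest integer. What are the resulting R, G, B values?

With 7 swatches and endpoints inclusive, swatch 3 sits at t = (3 − 1)/(7 − 1) = 2/6 ≈ 0.3333.
R = 116 + 0.3333 × (14 − 116) = 82.003 → 82
G = 103 + 0.3333 × (208 − 103) = 137.996 → 138
B = 133 + 0.3333 × (183 − 133) = 149.665 → 150

(82, 138, 150)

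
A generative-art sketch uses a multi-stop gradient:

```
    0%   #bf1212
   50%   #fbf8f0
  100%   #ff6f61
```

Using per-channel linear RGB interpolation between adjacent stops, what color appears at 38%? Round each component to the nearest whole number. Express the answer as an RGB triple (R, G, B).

38% lies between the 0% and 50% stops, so the local fraction is t = (38 − 0)/(50 − 0) = 38/50 ≈ 0.76.
#bf1212 → (191, 18, 18); #fbf8f0 → (251, 248, 240).
R = 191 + 0.76 × (251 − 191) = 236.6 → 237
G = 18 + 0.76 × (248 − 18) = 192.8 → 193
B = 18 + 0.76 × (240 − 18) = 186.72 → 187

(237, 193, 187)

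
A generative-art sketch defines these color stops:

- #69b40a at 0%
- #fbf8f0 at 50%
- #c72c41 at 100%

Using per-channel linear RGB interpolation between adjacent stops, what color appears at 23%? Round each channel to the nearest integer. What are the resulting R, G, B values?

(172, 211, 116)

23% lies between the 0% and 50% stops, so the local fraction is t = (23 − 0)/(50 − 0) = 23/50 ≈ 0.46.
#69b40a → (105, 180, 10); #fbf8f0 → (251, 248, 240).
R = 105 + 0.46 × (251 − 105) = 172.16 → 172
G = 180 + 0.46 × (248 − 180) = 211.28 → 211
B = 10 + 0.46 × (240 − 10) = 115.8 → 116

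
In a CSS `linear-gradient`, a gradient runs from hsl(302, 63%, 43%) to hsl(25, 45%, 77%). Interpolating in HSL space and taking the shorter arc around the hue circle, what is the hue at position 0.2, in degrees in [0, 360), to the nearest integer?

Hue: 25 − 302 = -277°, but |-277| > 180 so the shorter arc goes the other way: Δh = -277 + 360 = 83°.
H = 302 + 0.2 × (83) = 318.6 → 319°

319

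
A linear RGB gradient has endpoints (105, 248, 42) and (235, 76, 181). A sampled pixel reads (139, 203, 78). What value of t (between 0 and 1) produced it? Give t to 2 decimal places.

Invert the lerp on the G channel (largest span, 172): t = (203 − 248) / (76 − 248) = -45/-172 = 0.26163.
Check on R: (139 − 105)/(235 − 105) = 0.2615 ✓

0.26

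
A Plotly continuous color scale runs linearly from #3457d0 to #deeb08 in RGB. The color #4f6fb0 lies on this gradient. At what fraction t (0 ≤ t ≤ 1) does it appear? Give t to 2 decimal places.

Invert the lerp on the B channel (largest span, 200): t = (176 − 208) / (8 − 208) = -32/-200 = 0.16.
Check on R: (79 − 52)/(222 − 52) = 0.1588 ✓

0.16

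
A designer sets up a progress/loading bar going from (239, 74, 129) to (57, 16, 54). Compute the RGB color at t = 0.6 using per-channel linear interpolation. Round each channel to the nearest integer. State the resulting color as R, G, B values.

R = 239 + 0.6 × (57 − 239) = 239 + 0.6 × -182 = 129.8 → 130
G = 74 + 0.6 × (16 − 74) = 74 + 0.6 × -58 = 39.2 → 39
B = 129 + 0.6 × (54 − 129) = 129 + 0.6 × -75 = 84 → 84
So the blended color is (130, 39, 84), about #822754.

(130, 39, 84)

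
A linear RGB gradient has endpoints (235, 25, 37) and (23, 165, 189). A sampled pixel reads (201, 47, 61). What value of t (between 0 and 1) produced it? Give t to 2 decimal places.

Invert the lerp on the R channel (largest span, 212): t = (201 − 235) / (23 − 235) = -34/-212 = 0.16038.
Check on G: (47 − 25)/(165 − 25) = 0.1571 ✓

0.16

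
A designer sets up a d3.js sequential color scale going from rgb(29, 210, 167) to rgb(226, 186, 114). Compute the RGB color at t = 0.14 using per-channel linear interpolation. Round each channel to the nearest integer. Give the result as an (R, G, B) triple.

(57, 207, 160)

R = 29 + 0.14 × (226 − 29) = 29 + 0.14 × 197 = 56.58 → 57
G = 210 + 0.14 × (186 − 210) = 210 + 0.14 × -24 = 206.64 → 207
B = 167 + 0.14 × (114 − 167) = 167 + 0.14 × -53 = 159.58 → 160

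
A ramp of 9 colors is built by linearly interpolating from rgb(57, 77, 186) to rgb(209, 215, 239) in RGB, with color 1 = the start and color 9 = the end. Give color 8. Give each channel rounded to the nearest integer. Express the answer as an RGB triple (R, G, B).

(190, 198, 232)

With 9 swatches and endpoints inclusive, swatch 8 sits at t = (8 − 1)/(9 − 1) = 7/8 ≈ 0.875.
R = 57 + 0.875 × (209 − 57) = 190 → 190
G = 77 + 0.875 × (215 − 77) = 197.75 → 198
B = 186 + 0.875 × (239 − 186) = 232.375 → 232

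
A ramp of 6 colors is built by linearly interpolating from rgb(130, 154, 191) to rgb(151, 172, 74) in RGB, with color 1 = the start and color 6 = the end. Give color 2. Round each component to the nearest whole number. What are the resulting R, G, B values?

(134, 158, 168)

With 6 swatches and endpoints inclusive, swatch 2 sits at t = (2 − 1)/(6 − 1) = 1/5 ≈ 0.2.
R = 130 + 0.2 × (151 − 130) = 134.2 → 134
G = 154 + 0.2 × (172 − 154) = 157.6 → 158
B = 191 + 0.2 × (74 − 191) = 167.6 → 168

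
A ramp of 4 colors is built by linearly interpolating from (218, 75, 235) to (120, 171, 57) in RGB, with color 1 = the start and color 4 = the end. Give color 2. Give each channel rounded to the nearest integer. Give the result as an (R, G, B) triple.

With 4 swatches and endpoints inclusive, swatch 2 sits at t = (2 − 1)/(4 − 1) = 1/3 ≈ 0.3333.
R = 218 + 0.3333 × (120 − 218) = 185.337 → 185
G = 75 + 0.3333 × (171 − 75) = 106.997 → 107
B = 235 + 0.3333 × (57 − 235) = 175.673 → 176

(185, 107, 176)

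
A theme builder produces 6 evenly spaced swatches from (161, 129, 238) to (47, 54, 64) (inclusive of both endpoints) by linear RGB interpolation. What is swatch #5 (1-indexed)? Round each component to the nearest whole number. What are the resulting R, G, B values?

(70, 69, 99)

With 6 swatches and endpoints inclusive, swatch 5 sits at t = (5 − 1)/(6 − 1) = 4/5 ≈ 0.8.
R = 161 + 0.8 × (47 − 161) = 69.8 → 70
G = 129 + 0.8 × (54 − 129) = 69 → 69
B = 238 + 0.8 × (64 − 238) = 98.8 → 99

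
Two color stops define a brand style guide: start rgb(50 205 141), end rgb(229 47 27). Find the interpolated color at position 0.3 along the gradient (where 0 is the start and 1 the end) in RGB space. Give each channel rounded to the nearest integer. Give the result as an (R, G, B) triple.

(104, 158, 107)

R = 50 + 0.3 × (229 − 50) = 50 + 0.3 × 179 = 103.7 → 104
G = 205 + 0.3 × (47 − 205) = 205 + 0.3 × -158 = 157.6 → 158
B = 141 + 0.3 × (27 − 141) = 141 + 0.3 × -114 = 106.8 → 107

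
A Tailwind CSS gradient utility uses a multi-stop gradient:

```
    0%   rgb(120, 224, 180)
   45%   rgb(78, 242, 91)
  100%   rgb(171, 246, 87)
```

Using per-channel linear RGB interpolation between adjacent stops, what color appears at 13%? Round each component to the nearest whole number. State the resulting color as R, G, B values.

13% lies between the 0% and 45% stops, so the local fraction is t = (13 − 0)/(45 − 0) = 13/45 ≈ 0.2889.
R = 120 + 0.2889 × (78 − 120) = 107.866 → 108
G = 224 + 0.2889 × (242 − 224) = 229.2 → 229
B = 180 + 0.2889 × (91 − 180) = 154.288 → 154

(108, 229, 154)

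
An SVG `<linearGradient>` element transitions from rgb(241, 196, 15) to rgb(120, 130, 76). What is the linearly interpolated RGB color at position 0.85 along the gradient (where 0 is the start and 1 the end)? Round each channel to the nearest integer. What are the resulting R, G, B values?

(138, 140, 67)

R = 241 + 0.85 × (120 − 241) = 241 + 0.85 × -121 = 138.15 → 138
G = 196 + 0.85 × (130 − 196) = 196 + 0.85 × -66 = 139.9 → 140
B = 15 + 0.85 × (76 − 15) = 15 + 0.85 × 61 = 66.85 → 67
So the blended color is (138, 140, 67), about #8a8c43.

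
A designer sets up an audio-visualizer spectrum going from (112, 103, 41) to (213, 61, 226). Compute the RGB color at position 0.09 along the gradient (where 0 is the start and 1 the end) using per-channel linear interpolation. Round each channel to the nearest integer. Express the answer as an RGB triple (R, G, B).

(121, 99, 58)

R = 112 + 0.09 × (213 − 112) = 112 + 0.09 × 101 = 121.09 → 121
G = 103 + 0.09 × (61 − 103) = 103 + 0.09 × -42 = 99.22 → 99
B = 41 + 0.09 × (226 − 41) = 41 + 0.09 × 185 = 57.65 → 58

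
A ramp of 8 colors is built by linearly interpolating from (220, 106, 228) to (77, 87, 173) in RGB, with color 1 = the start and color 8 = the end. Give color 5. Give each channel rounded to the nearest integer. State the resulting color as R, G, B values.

With 8 swatches and endpoints inclusive, swatch 5 sits at t = (5 − 1)/(8 − 1) = 4/7 ≈ 0.5714.
R = 220 + 0.5714 × (77 − 220) = 138.29 → 138
G = 106 + 0.5714 × (87 − 106) = 95.143 → 95
B = 228 + 0.5714 × (173 − 228) = 196.573 → 197

(138, 95, 197)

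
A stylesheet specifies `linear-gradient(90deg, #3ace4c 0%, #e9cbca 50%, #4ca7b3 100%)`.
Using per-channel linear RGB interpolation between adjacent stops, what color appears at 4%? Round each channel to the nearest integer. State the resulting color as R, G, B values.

(72, 206, 86)

4% lies between the 0% and 50% stops, so the local fraction is t = (4 − 0)/(50 − 0) = 4/50 ≈ 0.08.
#3ace4c → (58, 206, 76); #e9cbca → (233, 203, 202).
R = 58 + 0.08 × (233 − 58) = 72 → 72
G = 206 + 0.08 × (203 − 206) = 205.76 → 206
B = 76 + 0.08 × (202 − 76) = 86.08 → 86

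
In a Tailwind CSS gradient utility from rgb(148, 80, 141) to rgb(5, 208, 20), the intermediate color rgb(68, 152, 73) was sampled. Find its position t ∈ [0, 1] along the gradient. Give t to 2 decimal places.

0.56

Invert the lerp on the R channel (largest span, 143): t = (68 − 148) / (5 − 148) = -80/-143 = 0.55944.
Check on G: (152 − 80)/(208 − 80) = 0.5625 ✓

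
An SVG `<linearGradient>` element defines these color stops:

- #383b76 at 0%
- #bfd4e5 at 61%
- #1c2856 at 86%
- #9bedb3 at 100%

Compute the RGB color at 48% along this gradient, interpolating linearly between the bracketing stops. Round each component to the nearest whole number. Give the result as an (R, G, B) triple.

(162, 179, 205)

48% lies between the 0% and 61% stops, so the local fraction is t = (48 − 0)/(61 − 0) = 48/61 ≈ 0.7869.
#383b76 → (56, 59, 118); #bfd4e5 → (191, 212, 229).
R = 56 + 0.7869 × (191 − 56) = 162.232 → 162
G = 59 + 0.7869 × (212 − 59) = 179.396 → 179
B = 118 + 0.7869 × (229 − 118) = 205.346 → 205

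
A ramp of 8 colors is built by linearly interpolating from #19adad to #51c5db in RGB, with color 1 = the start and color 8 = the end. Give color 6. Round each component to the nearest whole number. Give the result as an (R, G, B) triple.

(65, 190, 206)

With 8 swatches and endpoints inclusive, swatch 6 sits at t = (6 − 1)/(8 − 1) = 5/7 ≈ 0.7143.
#19adad → (25, 173, 173); #51c5db → (81, 197, 219).
R = 25 + 0.7143 × (81 − 25) = 65.001 → 65
G = 173 + 0.7143 × (197 − 173) = 190.143 → 190
B = 173 + 0.7143 × (219 − 173) = 205.858 → 206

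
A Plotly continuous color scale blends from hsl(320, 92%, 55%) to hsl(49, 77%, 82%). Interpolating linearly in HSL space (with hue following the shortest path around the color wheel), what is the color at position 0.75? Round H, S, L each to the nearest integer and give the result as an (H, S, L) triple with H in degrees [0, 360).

(27, 81, 75)

Hue: 49 − 320 = -271°, but |-271| > 180 so the shorter arc goes the other way: Δh = -271 + 360 = 89°.
H = 320 + 0.75 × (89) = 386.75 → 387 → 387 mod 360 = 27°
S = 92 + 0.75 × (77 − 92) = 80.75 → 81%
L = 55 + 0.75 × (82 − 55) = 75.25 → 75%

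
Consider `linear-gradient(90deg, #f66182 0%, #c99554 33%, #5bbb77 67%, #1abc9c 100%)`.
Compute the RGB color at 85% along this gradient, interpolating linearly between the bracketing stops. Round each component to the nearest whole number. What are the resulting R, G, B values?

(56, 188, 139)

85% lies between the 67% and 100% stops, so the local fraction is t = (85 − 67)/(100 − 67) = 18/33 ≈ 0.5455.
#5bbb77 → (91, 187, 119); #1abc9c → (26, 188, 156).
R = 91 + 0.5455 × (26 − 91) = 55.543 → 56
G = 187 + 0.5455 × (188 − 187) = 187.546 → 188
B = 119 + 0.5455 × (156 − 119) = 139.184 → 139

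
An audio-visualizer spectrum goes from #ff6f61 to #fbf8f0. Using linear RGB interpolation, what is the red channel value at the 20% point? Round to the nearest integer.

R₁ = 255 (from #ff6f61), R₂ = 251 (from #fbf8f0).
R = 255 + 0.2 × (251 − 255) = 254.2 → 254

254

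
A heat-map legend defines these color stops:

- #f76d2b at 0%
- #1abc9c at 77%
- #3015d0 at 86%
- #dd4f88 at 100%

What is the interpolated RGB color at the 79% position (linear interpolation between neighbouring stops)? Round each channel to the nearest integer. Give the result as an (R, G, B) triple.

79% lies between the 77% and 86% stops, so the local fraction is t = (79 − 77)/(86 − 77) = 2/9 ≈ 0.2222.
#1abc9c → (26, 188, 156); #3015d0 → (48, 21, 208).
R = 26 + 0.2222 × (48 − 26) = 30.888 → 31
G = 188 + 0.2222 × (21 − 188) = 150.893 → 151
B = 156 + 0.2222 × (208 − 156) = 167.554 → 168

(31, 151, 168)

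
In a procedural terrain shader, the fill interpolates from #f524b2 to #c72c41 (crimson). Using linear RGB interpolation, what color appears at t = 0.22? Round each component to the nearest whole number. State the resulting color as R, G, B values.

(235, 38, 153)

#f524b2 → (245, 36, 178); #c72c41 → (199, 44, 65).
R = 245 + 0.22 × (199 − 245) = 245 + 0.22 × -46 = 234.88 → 235
G = 36 + 0.22 × (44 − 36) = 36 + 0.22 × 8 = 37.76 → 38
B = 178 + 0.22 × (65 − 178) = 178 + 0.22 × -113 = 153.14 → 153
So the blended color is (235, 38, 153), about #eb2699.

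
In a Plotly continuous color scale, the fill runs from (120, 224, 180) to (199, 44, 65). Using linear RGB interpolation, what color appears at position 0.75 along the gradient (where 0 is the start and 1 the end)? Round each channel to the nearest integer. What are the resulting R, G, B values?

(179, 89, 94)

R = 120 + 0.75 × (199 − 120) = 120 + 0.75 × 79 = 179.25 → 179
G = 224 + 0.75 × (44 − 224) = 224 + 0.75 × -180 = 89 → 89
B = 180 + 0.75 × (65 − 180) = 180 + 0.75 × -115 = 93.75 → 94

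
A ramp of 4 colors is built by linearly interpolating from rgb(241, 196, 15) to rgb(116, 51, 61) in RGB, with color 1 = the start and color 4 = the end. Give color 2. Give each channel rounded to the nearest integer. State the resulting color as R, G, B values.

(199, 148, 30)

With 4 swatches and endpoints inclusive, swatch 2 sits at t = (2 − 1)/(4 − 1) = 1/3 ≈ 0.3333.
R = 241 + 0.3333 × (116 − 241) = 199.338 → 199
G = 196 + 0.3333 × (51 − 196) = 147.672 → 148
B = 15 + 0.3333 × (61 − 15) = 30.332 → 30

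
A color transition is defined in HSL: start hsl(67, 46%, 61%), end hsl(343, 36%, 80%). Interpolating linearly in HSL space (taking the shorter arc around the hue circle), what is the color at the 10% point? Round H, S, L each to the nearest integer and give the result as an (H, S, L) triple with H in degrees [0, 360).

(59, 45, 63)

Hue: 343 − 67 = 276°, but |276| > 180 so the shorter arc goes the other way: Δh = 276 − 360 = -84°.
H = 67 + 0.1 × (-84) = 58.6 → 59°
S = 46 + 0.1 × (36 − 46) = 45 → 45%
L = 61 + 0.1 × (80 − 61) = 62.9 → 63%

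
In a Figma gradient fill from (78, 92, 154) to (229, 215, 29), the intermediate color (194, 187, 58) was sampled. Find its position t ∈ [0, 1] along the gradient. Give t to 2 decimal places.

0.77

Invert the lerp on the R channel (largest span, 151): t = (194 − 78) / (229 − 78) = 116/151 = 0.76821.
Check on G: (187 − 92)/(215 − 92) = 0.7724 ✓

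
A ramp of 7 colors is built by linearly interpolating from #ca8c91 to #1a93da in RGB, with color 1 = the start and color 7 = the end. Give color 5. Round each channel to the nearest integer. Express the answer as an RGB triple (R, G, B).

With 7 swatches and endpoints inclusive, swatch 5 sits at t = (5 − 1)/(7 − 1) = 4/6 ≈ 0.6667.
#ca8c91 → (202, 140, 145); #1a93da → (26, 147, 218).
R = 202 + 0.6667 × (26 − 202) = 84.661 → 85
G = 140 + 0.6667 × (147 − 140) = 144.667 → 145
B = 145 + 0.6667 × (218 − 145) = 193.669 → 194

(85, 145, 194)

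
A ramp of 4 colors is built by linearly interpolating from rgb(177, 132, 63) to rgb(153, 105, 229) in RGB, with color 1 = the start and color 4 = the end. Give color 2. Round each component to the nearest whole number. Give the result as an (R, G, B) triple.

(169, 123, 118)

With 4 swatches and endpoints inclusive, swatch 2 sits at t = (2 − 1)/(4 − 1) = 1/3 ≈ 0.3333.
R = 177 + 0.3333 × (153 − 177) = 169.001 → 169
G = 132 + 0.3333 × (105 − 132) = 123.001 → 123
B = 63 + 0.3333 × (229 − 63) = 118.328 → 118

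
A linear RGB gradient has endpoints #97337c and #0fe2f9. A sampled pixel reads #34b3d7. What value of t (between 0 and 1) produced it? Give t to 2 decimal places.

0.73

Invert the lerp on the G channel (largest span, 175): t = (179 − 51) / (226 − 51) = 128/175 = 0.73143.
Check on R: (52 − 151)/(15 − 151) = 0.7279 ✓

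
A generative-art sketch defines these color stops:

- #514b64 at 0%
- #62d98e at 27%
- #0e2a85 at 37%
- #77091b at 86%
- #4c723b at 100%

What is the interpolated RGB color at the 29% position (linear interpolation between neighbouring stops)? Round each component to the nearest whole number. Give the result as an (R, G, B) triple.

(81, 182, 140)

29% lies between the 27% and 37% stops, so the local fraction is t = (29 − 27)/(37 − 27) = 2/10 ≈ 0.2.
#62d98e → (98, 217, 142); #0e2a85 → (14, 42, 133).
R = 98 + 0.2 × (14 − 98) = 81.2 → 81
G = 217 + 0.2 × (42 − 217) = 182 → 182
B = 142 + 0.2 × (133 − 142) = 140.2 → 140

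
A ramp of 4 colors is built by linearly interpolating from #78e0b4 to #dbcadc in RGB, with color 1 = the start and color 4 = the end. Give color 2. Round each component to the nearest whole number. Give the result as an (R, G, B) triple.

With 4 swatches and endpoints inclusive, swatch 2 sits at t = (2 − 1)/(4 − 1) = 1/3 ≈ 0.3333.
#78e0b4 → (120, 224, 180); #dbcadc → (219, 202, 220).
R = 120 + 0.3333 × (219 − 120) = 152.997 → 153
G = 224 + 0.3333 × (202 − 224) = 216.667 → 217
B = 180 + 0.3333 × (220 − 180) = 193.332 → 193

(153, 217, 193)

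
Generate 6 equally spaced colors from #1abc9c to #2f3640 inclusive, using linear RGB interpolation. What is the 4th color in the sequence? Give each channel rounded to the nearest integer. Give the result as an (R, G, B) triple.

With 6 swatches and endpoints inclusive, swatch 4 sits at t = (4 − 1)/(6 − 1) = 3/5 ≈ 0.6.
#1abc9c → (26, 188, 156); #2f3640 → (47, 54, 64).
R = 26 + 0.6 × (47 − 26) = 38.6 → 39
G = 188 + 0.6 × (54 − 188) = 107.6 → 108
B = 156 + 0.6 × (64 − 156) = 100.8 → 101

(39, 108, 101)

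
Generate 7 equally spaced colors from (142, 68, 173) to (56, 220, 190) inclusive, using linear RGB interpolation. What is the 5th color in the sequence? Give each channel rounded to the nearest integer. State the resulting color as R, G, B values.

(85, 169, 184)

With 7 swatches and endpoints inclusive, swatch 5 sits at t = (5 − 1)/(7 − 1) = 4/6 ≈ 0.6667.
R = 142 + 0.6667 × (56 − 142) = 84.664 → 85
G = 68 + 0.6667 × (220 − 68) = 169.338 → 169
B = 173 + 0.6667 × (190 − 173) = 184.334 → 184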